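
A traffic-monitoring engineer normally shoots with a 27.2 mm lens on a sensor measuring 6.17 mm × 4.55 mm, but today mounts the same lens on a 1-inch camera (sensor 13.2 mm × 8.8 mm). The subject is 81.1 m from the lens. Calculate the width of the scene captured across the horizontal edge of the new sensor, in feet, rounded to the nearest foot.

129 ft

The focal length stays 27.2 mm; the relevant sensor dimension is now w = 13.2 mm. Object distance dₒ = 81.1 m = 81100 mm.
Thin-lens field width W = w·(dₒ − f)/f = 13.2 × (81100 − 27.2)/27.2 ≈ 39344.153 mm = 39344.153/304.8 ft = 129.082 ft.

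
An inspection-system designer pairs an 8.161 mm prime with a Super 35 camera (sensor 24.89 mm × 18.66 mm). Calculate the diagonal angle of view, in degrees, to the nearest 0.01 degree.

124.63°

Sensor diagonal = √(24.89² + 18.66²) = √967.7077 ≈ 31.1080 mm.
Angle of view α = 2·arctan(d/2f) with d = 31.1080 mm and f = 8.161 mm.
d/2f = 1.90589; arctan(1.90589) ≈ 62.3145°, so α ≈ 124.6291°.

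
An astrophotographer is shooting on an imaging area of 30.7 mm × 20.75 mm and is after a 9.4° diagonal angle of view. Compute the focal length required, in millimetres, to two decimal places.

Sensor diagonal = √(30.7² + 20.75²) = √1373.0525 ≈ 37.0547 mm.
From α = 2·arctan(d/2f) we get f = d / (2·tan(α/2)).
With d = 37.0547 mm and α/2 = 4.7°, tan(α/2) ≈ 0.08221, so f ≈ 37.0547 / 0.16443 ≈ 225.3527 mm.

225.35 mm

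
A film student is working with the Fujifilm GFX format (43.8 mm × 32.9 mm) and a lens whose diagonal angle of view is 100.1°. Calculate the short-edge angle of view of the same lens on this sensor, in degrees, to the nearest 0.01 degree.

Sensor diagonal = √(43.8² + 32.9²) = √3000.8500 ≈ 54.7800 mm.
From the diagonal AOV: f = 54.7800 / (2·tan(50.05°)) = 54.7800 / 2.38774 ≈ 22.9422 mm.
Short-edge AOV = 2·arctan(32.9 / (2 × 22.9422)) = 2·arctan(0.71702) ≈ 71.2824°.

71.28°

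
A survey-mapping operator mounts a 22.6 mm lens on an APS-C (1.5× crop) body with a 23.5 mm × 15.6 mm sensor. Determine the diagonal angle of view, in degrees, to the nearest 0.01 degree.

Sensor diagonal = √(23.5² + 15.6²) = √795.6100 ≈ 28.2066 mm.
Angle of view α = 2·arctan(d/2f) with d = 28.2066 mm and f = 22.6 mm.
d/2f = 0.62404; arctan(0.62404) ≈ 31.9658°, so α ≈ 63.9315°.

63.93°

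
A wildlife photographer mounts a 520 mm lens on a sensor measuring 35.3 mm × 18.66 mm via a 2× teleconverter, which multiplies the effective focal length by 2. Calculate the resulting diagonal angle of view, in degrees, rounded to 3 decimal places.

Effective focal length f = 520 × 2 = 1040 mm.
Sensor diagonal = √(35.3² + 18.66²) = √1594.2856 ≈ 39.9285 mm.
α = 2·arctan(39.929 / (2 × 1040)) = 2·arctan(0.01920) ≈ 2.1995°.

2.199°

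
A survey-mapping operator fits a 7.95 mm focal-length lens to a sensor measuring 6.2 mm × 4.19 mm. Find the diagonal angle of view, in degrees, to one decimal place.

Sensor diagonal = √(6.2² + 4.19²) = √55.9961 ≈ 7.4831 mm.
Angle of view α = 2·arctan(d/2f) with d = 7.4831 mm and f = 7.95 mm.
d/2f = 0.47063; arctan(0.47063) ≈ 25.2032°, so α ≈ 50.4064°.

50.4°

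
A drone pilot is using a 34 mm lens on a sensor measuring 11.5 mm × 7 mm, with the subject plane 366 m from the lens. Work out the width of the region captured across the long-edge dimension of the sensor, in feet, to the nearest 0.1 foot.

dₒ: 366 m = 366000 mm.
Similar triangles through the lens centre give W/dₒ = w/dᵢ; with 1/f = 1/dₒ + 1/dᵢ this gives W = w·(dₒ − f)/f.
W = 11.5 mm × (366000 − 34) / 34 = 11.5 × 10763.7059 ≈ 123782.618 mm = 123782.618/304.8 ft = 406.111 ft.

406.1 ft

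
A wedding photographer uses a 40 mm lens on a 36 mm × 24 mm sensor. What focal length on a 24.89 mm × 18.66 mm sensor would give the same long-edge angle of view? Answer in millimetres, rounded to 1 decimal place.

Equal angle of view means equal width/f ratio, so f₂ = f₁ · (width₂/width₁) = 40 × 24.89/36.
f₂ = 40 × 0.69139 ≈ 27.656 mm.

27.7 mm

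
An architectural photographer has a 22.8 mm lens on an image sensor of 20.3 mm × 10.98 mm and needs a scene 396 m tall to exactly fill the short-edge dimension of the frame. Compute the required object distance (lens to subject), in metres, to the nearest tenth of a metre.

822.3 m

W: 396 m = 396000 mm.
Magnification m = h/W = dᵢ/dₒ; combined with 1/f = 1/dₒ + 1/dᵢ this gives dₒ = f·(1 + W/h).
dₒ = 22.8 mm × (1 + 396000/10.98) = 22.8 × 36066.5738 ≈ 822317.882 mm = 822.318 m.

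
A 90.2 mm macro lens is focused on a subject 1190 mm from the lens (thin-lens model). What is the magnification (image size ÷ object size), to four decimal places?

0.0820×

Thin lens: 1/f = 1/dₒ + 1/dᵢ → 1/dᵢ = 1/90.2 − 1/1190 = 0.0102461 mm⁻¹, so dᵢ ≈ 97.5977 mm.
Magnification m = dᵢ/dₒ = 97.5977/1190 ≈ 0.08201.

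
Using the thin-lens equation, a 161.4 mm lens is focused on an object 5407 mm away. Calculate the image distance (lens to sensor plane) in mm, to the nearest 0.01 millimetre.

1/dᵢ = 1/f − 1/dₒ = 1/161.4 − 1/5407 = 0.0060108 mm⁻¹.
dᵢ = 1/0.0060108 ≈ 166.3661 mm.

166.37 mm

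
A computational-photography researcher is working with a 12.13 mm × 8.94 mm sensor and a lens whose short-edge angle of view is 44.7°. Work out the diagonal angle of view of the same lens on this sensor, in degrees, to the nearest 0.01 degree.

From the short-edge AOV: f = 8.94 / (2·tan(22.35°)) = 8.94 / 0.82230 ≈ 10.8720 mm.
Sensor diagonal = √(12.13² + 8.94²) = √227.0605 ≈ 15.0685 mm.
Diagonal AOV = 2·arctan(15.0685 / (2 × 10.8720)) = 2·arctan(0.69300) ≈ 69.4439°.

69.44°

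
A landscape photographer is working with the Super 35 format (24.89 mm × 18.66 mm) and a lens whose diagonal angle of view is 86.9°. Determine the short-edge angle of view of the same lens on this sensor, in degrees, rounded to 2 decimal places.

Sensor diagonal = √(24.89² + 18.66²) = √967.7077 ≈ 31.1080 mm.
From the diagonal AOV: f = 31.1080 / (2·tan(43.45°)) = 31.1080 / 1.89461 ≈ 16.4192 mm.
Short-edge AOV = 2·arctan(18.66 / (2 × 16.4192)) = 2·arctan(0.56824) ≈ 59.2138°.

59.21°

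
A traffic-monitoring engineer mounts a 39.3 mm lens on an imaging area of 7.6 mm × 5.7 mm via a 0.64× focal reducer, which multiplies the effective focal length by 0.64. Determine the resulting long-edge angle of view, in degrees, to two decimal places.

Effective focal length f = 39.3 × 0.64 = 25.152 mm.
α = 2·arctan(7.6 / (2 × 25.152)) = 2·arctan(0.15108) ≈ 17.1827°.

17.18°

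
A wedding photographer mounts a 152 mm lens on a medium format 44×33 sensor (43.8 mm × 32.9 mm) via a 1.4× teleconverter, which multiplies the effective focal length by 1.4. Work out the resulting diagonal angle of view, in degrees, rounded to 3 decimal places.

14.669°

Effective focal length f = 152 × 1.4 = 212.8 mm.
Sensor diagonal = √(43.8² + 32.9²) = √3000.8500 ≈ 54.7800 mm.
α = 2·arctan(54.780 / (2 × 212.8)) = 2·arctan(0.12871) ≈ 14.6687°.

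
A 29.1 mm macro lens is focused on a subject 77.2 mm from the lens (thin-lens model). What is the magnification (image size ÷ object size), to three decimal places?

Thin lens: 1/f = 1/dₒ + 1/dᵢ → 1/dᵢ = 1/29.1 − 1/77.2 = 0.0214109 mm⁻¹, so dᵢ ≈ 46.7052 mm.
Magnification m = dᵢ/dₒ = 46.7052/77.2 ≈ 0.60499.

0.605×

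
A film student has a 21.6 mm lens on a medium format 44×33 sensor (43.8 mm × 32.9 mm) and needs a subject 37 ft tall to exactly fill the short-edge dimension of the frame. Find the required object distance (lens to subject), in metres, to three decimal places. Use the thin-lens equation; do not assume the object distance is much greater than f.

W: 37 ft × 304.8 mm/ft = 11277.60 mm.
Magnification m = h/W = dᵢ/dₒ; combined with 1/f = 1/dₒ + 1/dᵢ this gives dₒ = f·(1 + W/h).
dₒ = 21.6 mm × (1 + 11277.6/32.9) = 21.6 × 343.7842 ≈ 7425.738 mm = 7.42574 m.

7.426 m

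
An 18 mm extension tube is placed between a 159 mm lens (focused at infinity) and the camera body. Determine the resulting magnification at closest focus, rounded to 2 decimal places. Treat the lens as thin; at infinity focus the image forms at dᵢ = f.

0.11×

The tube moves the image plane from f to f + e, so dᵢ = 159 + 18 = 177 mm. Focus is achieved when 1/f = 1/dₒ + 1/dᵢ, giving dₒ = 1/(1/f − 1/(f+e)).
Magnification m = dᵢ/dₒ = (f+e)·(1/f − 1/(f+e)) = e/f = 18/159 ≈ 0.1132.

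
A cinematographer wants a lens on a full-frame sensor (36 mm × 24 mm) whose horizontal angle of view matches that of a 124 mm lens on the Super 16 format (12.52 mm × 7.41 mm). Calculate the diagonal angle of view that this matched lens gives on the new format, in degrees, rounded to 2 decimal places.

Equal horizontal AOV ⇒ f₂ = f₁ · 36/12.52 = 124 × 2.87540 ≈ 356.5495 mm.
Sensor diagonal = √(36² + 24²) = √1872.0000 ≈ 43.2666 mm.
Diagonal AOV on the new format = 2·arctan(43.2666 / (2 × 356.5495)) = 2·arctan(0.06067) ≈ 6.9442°.

6.94°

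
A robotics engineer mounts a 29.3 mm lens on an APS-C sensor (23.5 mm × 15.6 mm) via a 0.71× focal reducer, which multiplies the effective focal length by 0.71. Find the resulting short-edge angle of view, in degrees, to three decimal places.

41.107°

Effective focal length f = 29.3 × 0.71 = 20.803 mm.
α = 2·arctan(15.6 / (2 × 20.803)) = 2·arctan(0.37495) ≈ 41.1067°.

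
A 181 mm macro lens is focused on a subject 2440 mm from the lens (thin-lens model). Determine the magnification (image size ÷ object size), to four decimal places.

0.0801×

Thin lens: 1/f = 1/dₒ + 1/dᵢ → 1/dᵢ = 1/181 − 1/2440 = 0.0051150 mm⁻¹, so dᵢ ≈ 195.5024 mm.
Magnification m = dᵢ/dₒ = 195.5024/2440 ≈ 0.08012.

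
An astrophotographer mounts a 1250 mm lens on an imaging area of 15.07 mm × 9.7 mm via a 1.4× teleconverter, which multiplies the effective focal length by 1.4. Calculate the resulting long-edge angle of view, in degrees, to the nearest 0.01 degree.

0.49°

Effective focal length f = 1250 × 1.4 = 1750 mm.
α = 2·arctan(15.07 / (2 × 1750)) = 2·arctan(0.00431) ≈ 0.4934°.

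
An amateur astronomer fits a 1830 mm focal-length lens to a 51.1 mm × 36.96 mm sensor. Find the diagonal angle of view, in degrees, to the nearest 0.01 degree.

Sensor diagonal = √(51.1² + 36.96²) = √3977.2516 ≈ 63.0655 mm.
Angle of view α = 2·arctan(d/2f) with d = 63.0655 mm and f = 1830 mm.
d/2f = 0.01723; arctan(0.01723) ≈ 0.9872°, so α ≈ 1.9743°.

1.97°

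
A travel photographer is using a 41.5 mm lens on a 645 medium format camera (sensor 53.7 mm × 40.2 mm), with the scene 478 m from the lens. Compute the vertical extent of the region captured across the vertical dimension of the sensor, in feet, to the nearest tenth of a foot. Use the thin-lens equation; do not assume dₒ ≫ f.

dₒ: 478 m = 478000 mm.
Similar triangles through the lens centre give W/dₒ = h/dᵢ; with 1/f = 1/dₒ + 1/dᵢ this gives W = h·(dₒ − f)/f.
W = 40.2 mm × (478000 − 41.5) / 41.5 = 40.2 × 11517.0723 ≈ 462986.306 mm = 462986.306/304.8 ft = 1518.98 ft.

1519.0 ft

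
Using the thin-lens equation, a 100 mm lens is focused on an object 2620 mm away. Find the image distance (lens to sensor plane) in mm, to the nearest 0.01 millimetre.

103.97 mm

1/dᵢ = 1/f − 1/dₒ = 1/100 − 1/2620 = 0.0096183 mm⁻¹.
dᵢ = 1/0.0096183 ≈ 103.9683 mm.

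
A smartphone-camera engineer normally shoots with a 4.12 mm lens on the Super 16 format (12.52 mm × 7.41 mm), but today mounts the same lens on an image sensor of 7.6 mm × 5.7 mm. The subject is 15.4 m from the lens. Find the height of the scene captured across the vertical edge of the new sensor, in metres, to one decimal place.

The focal length stays 4.12 mm; the relevant sensor dimension is now h = 5.7 mm. Object distance dₒ = 15.4 m = 15400 mm.
Thin-lens field height W = h·(dₒ − f)/f = 5.7 × (15400 − 4.12)/4.12 ≈ 21300.125 mm = 21.3001 m.

21.3 m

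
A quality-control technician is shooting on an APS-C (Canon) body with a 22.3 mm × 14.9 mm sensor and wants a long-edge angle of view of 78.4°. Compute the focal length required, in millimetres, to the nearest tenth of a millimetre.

13.7 mm

From α = 2·arctan(w/2f) we get f = w / (2·tan(α/2)).
With w = 22.3 mm and α/2 = 39.2°, tan(α/2) ≈ 0.81558, so f ≈ 22.3 / 1.63116 ≈ 13.6713 mm.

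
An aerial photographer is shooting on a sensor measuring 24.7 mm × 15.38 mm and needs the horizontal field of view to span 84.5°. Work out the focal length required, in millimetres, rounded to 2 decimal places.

From α = 2·arctan(w/2f) we get f = w / (2·tan(α/2)).
With w = 24.7 mm and α/2 = 42.25°, tan(α/2) ≈ 0.90834, so f ≈ 24.7 / 1.81667 ≈ 13.5963 mm.

13.60 mm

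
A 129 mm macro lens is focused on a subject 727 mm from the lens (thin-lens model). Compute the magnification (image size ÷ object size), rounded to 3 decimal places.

0.216×

Thin lens: 1/f = 1/dₒ + 1/dᵢ → 1/dᵢ = 1/129 − 1/727 = 0.0063764 mm⁻¹, so dᵢ ≈ 156.8278 mm.
Magnification m = dᵢ/dₒ = 156.8278/727 ≈ 0.21572.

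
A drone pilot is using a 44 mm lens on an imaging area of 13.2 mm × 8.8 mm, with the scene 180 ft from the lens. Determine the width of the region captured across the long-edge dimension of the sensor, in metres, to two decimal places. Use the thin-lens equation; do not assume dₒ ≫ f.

dₒ: 180 ft × 304.8 mm/ft = 54864.00 mm.
Similar triangles through the lens centre give W/dₒ = w/dᵢ; with 1/f = 1/dₒ + 1/dᵢ this gives W = w·(dₒ − f)/f.
W = 13.2 mm × (54864 − 44) / 44 = 13.2 × 1245.9091 ≈ 16445.999 mm = 16.446 m.

16.45 m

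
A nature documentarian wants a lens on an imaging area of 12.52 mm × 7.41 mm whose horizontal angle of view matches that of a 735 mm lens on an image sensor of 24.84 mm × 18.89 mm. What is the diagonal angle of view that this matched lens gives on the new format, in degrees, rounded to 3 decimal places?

Equal horizontal AOV ⇒ f₂ = f₁ · 12.52/24.84 = 735 × 0.50403 ≈ 370.4589 mm.
Sensor diagonal = √(12.52² + 7.41²) = √211.6585 ≈ 14.5485 mm.
Diagonal AOV on the new format = 2·arctan(14.5485 / (2 × 370.4589)) = 2·arctan(0.01964) ≈ 2.2498°.

2.250°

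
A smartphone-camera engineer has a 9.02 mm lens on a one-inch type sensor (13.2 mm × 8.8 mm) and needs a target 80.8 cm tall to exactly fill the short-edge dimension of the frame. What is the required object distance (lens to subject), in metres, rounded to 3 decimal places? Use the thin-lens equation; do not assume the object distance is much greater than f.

0.837 m

W: 80.8 cm = 808 mm.
Magnification m = h/W = dᵢ/dₒ; combined with 1/f = 1/dₒ + 1/dᵢ this gives dₒ = f·(1 + W/h).
dₒ = 9.02 mm × (1 + 808/8.8) = 9.02 × 92.8182 ≈ 837.220 mm = 0.83722 m.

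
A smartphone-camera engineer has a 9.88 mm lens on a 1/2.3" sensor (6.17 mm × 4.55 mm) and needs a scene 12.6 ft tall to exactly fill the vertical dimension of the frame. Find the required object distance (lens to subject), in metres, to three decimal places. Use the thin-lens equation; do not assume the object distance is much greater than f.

8.349 m

W: 12.6 ft × 304.8 mm/ft = 3840.48 mm.
Magnification m = h/W = dᵢ/dₒ; combined with 1/f = 1/dₒ + 1/dᵢ this gives dₒ = f·(1 + W/h).
dₒ = 9.88 mm × (1 + 3840.48/4.55) = 9.88 × 845.0615 ≈ 8349.208 mm = 8.34921 m.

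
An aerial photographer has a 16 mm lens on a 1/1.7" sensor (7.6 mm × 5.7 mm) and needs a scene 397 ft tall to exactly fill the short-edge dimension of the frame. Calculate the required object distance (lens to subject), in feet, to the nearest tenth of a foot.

W: 397 ft × 304.8 mm/ft = 121005.60 mm.
Magnification m = h/W = dᵢ/dₒ; combined with 1/f = 1/dₒ + 1/dᵢ this gives dₒ = f·(1 + W/h).
dₒ = 16 mm × (1 + 121006/5.7) = 16 × 21230.0520 ≈ 339680.831 mm = 339680.831/304.8 ft = 1114.44 ft.

1114.4 ft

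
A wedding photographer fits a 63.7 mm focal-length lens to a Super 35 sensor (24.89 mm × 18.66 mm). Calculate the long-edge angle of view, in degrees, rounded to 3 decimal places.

Angle of view α = 2·arctan(w/2f) with w = 24.89 mm and f = 63.7 mm.
w/2f = 0.19537; arctan(0.19537) ≈ 11.0546°, so α ≈ 22.1091°.

22.109°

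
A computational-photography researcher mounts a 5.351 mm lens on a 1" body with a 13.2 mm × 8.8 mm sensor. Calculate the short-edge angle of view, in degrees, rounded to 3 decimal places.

Angle of view α = 2·arctan(h/2f) with h = 8.8 mm and f = 5.351 mm.
h/2f = 0.82228; arctan(0.82228) ≈ 39.4296°, so α ≈ 78.8593°.

78.859°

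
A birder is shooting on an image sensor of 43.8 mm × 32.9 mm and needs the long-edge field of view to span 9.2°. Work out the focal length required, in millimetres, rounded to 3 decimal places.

From α = 2·arctan(w/2f) we get f = w / (2·tan(α/2)).
With w = 43.8 mm and α/2 = 4.6°, tan(α/2) ≈ 0.08046, so f ≈ 43.8 / 0.16092 ≈ 272.1914 mm.

272.191 mm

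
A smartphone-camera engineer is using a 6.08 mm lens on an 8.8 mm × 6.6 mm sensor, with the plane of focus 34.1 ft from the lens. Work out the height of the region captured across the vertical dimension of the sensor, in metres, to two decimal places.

dₒ: 34.1 ft × 304.8 mm/ft = 10393.68 mm.
Similar triangles through the lens centre give W/dₒ = h/dᵢ; with 1/f = 1/dₒ + 1/dᵢ this gives W = h·(dₒ − f)/f.
W = 6.6 mm × (10393.7 − 6.08) / 6.08 = 6.6 × 1708.4868 ≈ 11276.013 mm = 11.276 m.

11.28 m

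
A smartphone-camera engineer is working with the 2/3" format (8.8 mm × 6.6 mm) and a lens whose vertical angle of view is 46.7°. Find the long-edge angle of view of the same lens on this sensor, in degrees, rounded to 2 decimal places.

59.85°

From the vertical AOV: f = 6.6 / (2·tan(23.35°)) = 6.6 / 0.86341 ≈ 7.6441 mm.
Long-edge AOV = 2·arctan(8.8 / (2 × 7.6441)) = 2·arctan(0.57560) ≈ 59.8498°.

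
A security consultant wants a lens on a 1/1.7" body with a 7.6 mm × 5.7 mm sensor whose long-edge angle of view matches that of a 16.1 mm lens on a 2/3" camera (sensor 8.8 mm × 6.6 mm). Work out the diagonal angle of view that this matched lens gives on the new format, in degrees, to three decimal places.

37.722°

Equal long-edge AOV ⇒ f₂ = f₁ · 7.6/8.8 = 16.1 × 0.86364 ≈ 13.9045 mm.
Sensor diagonal = √(7.6² + 5.7²) = √90.2500 ≈ 9.5000 mm.
Diagonal AOV on the new format = 2·arctan(9.5000 / (2 × 13.9045)) = 2·arctan(0.34161) ≈ 37.7219°.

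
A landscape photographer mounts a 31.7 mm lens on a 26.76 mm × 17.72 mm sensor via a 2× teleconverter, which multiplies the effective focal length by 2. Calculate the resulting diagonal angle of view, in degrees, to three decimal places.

28.408°

Effective focal length f = 31.7 × 2 = 63.4 mm.
Sensor diagonal = √(26.76² + 17.72²) = √1030.0960 ≈ 32.0951 mm.
α = 2·arctan(32.095 / (2 × 63.4)) = 2·arctan(0.25312) ≈ 28.4083°.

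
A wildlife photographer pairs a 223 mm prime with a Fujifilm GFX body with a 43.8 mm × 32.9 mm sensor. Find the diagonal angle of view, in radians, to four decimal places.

0.2444 rad

Sensor diagonal = √(43.8² + 32.9²) = √3000.8500 ≈ 54.7800 mm.
Angle of view α = 2·arctan(d/2f) with d = 54.7800 mm and f = 223 mm.
d/2f = 0.12283; arctan(0.12283) ≈ 0.1222 rad, so α ≈ 0.2444 rad.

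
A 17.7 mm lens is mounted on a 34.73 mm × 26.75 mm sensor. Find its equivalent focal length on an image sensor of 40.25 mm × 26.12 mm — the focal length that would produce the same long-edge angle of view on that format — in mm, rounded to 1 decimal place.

20.5 mm

Equal angle of view means equal width/f ratio, so f₂ = f₁ · (width₂/width₁) = 17.7 × 40.25/34.73.
f₂ = 17.7 × 1.15894 ≈ 20.513 mm.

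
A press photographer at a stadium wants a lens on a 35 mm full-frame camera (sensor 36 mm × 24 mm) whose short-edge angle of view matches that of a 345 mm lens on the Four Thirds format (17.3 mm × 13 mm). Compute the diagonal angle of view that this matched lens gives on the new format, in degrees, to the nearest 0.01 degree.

3.89°

Equal short-edge AOV ⇒ f₂ = f₁ · 24/13 = 345 × 1.84615 ≈ 636.9231 mm.
Sensor diagonal = √(36² + 24²) = √1872.0000 ≈ 43.2666 mm.
Diagonal AOV on the new format = 2·arctan(43.2666 / (2 × 636.9231)) = 2·arctan(0.03397) ≈ 3.8906°.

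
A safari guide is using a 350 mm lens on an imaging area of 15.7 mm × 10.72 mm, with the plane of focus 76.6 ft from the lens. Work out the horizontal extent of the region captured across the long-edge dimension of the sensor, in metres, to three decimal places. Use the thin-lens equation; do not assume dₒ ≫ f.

1.032 m

dₒ: 76.6 ft × 304.8 mm/ft = 23347.68 mm.
Similar triangles through the lens centre give W/dₒ = w/dᵢ; with 1/f = 1/dₒ + 1/dᵢ this gives W = w·(dₒ − f)/f.
W = 15.7 mm × (23347.7 − 350) / 350 = 15.7 × 65.7077 ≈ 1031.610 mm = 1.03161 m.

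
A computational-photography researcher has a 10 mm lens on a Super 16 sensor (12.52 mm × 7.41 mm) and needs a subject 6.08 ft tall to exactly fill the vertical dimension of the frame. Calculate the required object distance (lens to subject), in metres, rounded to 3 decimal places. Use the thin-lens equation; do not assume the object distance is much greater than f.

W: 6.08 ft × 304.8 mm/ft = 1853.18 mm.
Magnification m = h/W = dᵢ/dₒ; combined with 1/f = 1/dₒ + 1/dᵢ this gives dₒ = f·(1 + W/h).
dₒ = 10 mm × (1 + 1853.18/7.41) = 10 × 251.0923 ≈ 2510.923 mm = 2.51092 m.

2.511 m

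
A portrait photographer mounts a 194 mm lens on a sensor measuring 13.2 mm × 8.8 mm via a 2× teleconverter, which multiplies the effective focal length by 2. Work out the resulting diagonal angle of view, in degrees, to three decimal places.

2.342°

Effective focal length f = 194 × 2 = 388 mm.
Sensor diagonal = √(13.2² + 8.8²) = √251.6800 ≈ 15.8644 mm.
α = 2·arctan(15.864 / (2 × 388)) = 2·arctan(0.02044) ≈ 2.3424°.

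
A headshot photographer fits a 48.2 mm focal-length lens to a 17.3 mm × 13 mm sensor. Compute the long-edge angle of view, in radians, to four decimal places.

Angle of view α = 2·arctan(w/2f) with w = 17.3 mm and f = 48.2 mm.
w/2f = 0.17946; arctan(0.17946) ≈ 0.1776 rad, so α ≈ 0.3551 rad.

0.3551 rad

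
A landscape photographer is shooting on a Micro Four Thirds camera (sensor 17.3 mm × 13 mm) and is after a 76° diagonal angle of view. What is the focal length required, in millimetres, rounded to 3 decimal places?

Sensor diagonal = √(17.3² + 13²) = √468.2900 ≈ 21.6400 mm.
From α = 2·arctan(d/2f) we get f = d / (2·tan(α/2)).
With d = 21.6400 mm and α/2 = 38°, tan(α/2) ≈ 0.78129, so f ≈ 21.6400 / 1.56257 ≈ 13.8490 mm.

13.849 mm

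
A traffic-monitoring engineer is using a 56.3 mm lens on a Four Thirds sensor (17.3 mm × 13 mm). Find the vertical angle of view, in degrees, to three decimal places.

Angle of view α = 2·arctan(h/2f) with h = 13 mm and f = 56.3 mm.
h/2f = 0.11545; arctan(0.11545) ≈ 6.5858°, so α ≈ 13.1716°.

13.172°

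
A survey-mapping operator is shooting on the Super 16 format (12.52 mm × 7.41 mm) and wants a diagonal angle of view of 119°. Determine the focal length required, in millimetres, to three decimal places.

Sensor diagonal = √(12.52² + 7.41²) = √211.6585 ≈ 14.5485 mm.
From α = 2·arctan(d/2f) we get f = d / (2·tan(α/2)).
With d = 14.5485 mm and α/2 = 59.5°, tan(α/2) ≈ 1.69766, so f ≈ 14.5485 / 3.39533 ≈ 4.2849 mm.

4.285 mm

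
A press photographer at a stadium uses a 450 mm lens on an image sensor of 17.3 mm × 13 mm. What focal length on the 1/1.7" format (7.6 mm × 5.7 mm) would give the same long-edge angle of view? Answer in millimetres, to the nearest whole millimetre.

Equal angle of view means equal width/f ratio, so f₂ = f₁ · (width₂/width₁) = 450 × 7.6/17.3.
f₂ = 450 × 0.43931 ≈ 197.688 mm.

198 mm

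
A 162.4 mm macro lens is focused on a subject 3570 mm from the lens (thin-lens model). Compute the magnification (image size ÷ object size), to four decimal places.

Thin lens: 1/f = 1/dₒ + 1/dᵢ → 1/dᵢ = 1/162.4 − 1/3570 = 0.0058775 mm⁻¹, so dᵢ ≈ 170.1397 mm.
Magnification m = dᵢ/dₒ = 170.1397/3570 ≈ 0.04766.

0.0477×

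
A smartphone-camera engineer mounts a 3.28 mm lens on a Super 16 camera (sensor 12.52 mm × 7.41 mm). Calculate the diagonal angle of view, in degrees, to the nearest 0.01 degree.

131.46°

Sensor diagonal = √(12.52² + 7.41²) = √211.6585 ≈ 14.5485 mm.
Angle of view α = 2·arctan(d/2f) with d = 14.5485 mm and f = 3.28 mm.
d/2f = 2.21776; arctan(2.21776) ≈ 65.7291°, so α ≈ 131.4582°.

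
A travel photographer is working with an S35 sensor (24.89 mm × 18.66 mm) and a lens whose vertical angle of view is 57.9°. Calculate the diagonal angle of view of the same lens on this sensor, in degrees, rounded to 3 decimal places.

85.364°

From the vertical AOV: f = 18.66 / (2·tan(28.95°)) = 18.66 / 1.10634 ≈ 16.8665 mm.
Sensor diagonal = √(24.89² + 18.66²) = √967.7077 ≈ 31.1080 mm.
Diagonal AOV = 2·arctan(31.1080 / (2 × 16.8665)) = 2·arctan(0.92219) ≈ 85.3636°.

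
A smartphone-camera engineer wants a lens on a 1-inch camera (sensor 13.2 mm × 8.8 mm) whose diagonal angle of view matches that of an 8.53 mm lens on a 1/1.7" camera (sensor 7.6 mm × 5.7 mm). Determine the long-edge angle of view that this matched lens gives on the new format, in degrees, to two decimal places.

49.72°

Sensor diagonal = √(7.6² + 5.7²) = √90.2500 ≈ 9.5000 mm.
Sensor diagonal = √(13.2² + 8.8²) = √251.6800 ≈ 15.8644 mm.
Equal diagonal AOV ⇒ f₂ = f₁ · 15.8644/9.5000 = 8.53 × 1.66994 ≈ 14.2446 mm.
Long-edge AOV on the new format = 2·arctan(13.2 / (2 × 14.2446)) = 2·arctan(0.46333) ≈ 49.7198°.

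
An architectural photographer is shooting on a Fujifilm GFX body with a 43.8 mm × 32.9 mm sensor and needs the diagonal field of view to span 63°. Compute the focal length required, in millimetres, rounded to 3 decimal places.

44.696 mm

Sensor diagonal = √(43.8² + 32.9²) = √3000.8500 ≈ 54.7800 mm.
From α = 2·arctan(d/2f) we get f = d / (2·tan(α/2)).
With d = 54.7800 mm and α/2 = 31.5°, tan(α/2) ≈ 0.61280, so f ≈ 54.7800 / 1.22560 ≈ 44.6964 mm.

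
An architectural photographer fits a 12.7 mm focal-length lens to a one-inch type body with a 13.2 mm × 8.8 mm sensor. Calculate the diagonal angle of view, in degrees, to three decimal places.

63.976°

Sensor diagonal = √(13.2² + 8.8²) = √251.6800 ≈ 15.8644 mm.
Angle of view α = 2·arctan(d/2f) with d = 15.8644 mm and f = 12.7 mm.
d/2f = 0.62458; arctan(0.62458) ≈ 31.9882°, so α ≈ 63.9765°.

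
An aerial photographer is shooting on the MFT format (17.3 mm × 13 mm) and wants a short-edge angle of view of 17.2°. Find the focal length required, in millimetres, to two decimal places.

42.98 mm

From α = 2·arctan(h/2f) we get f = h / (2·tan(α/2)).
With h = 13 mm and α/2 = 8.6°, tan(α/2) ≈ 0.15124, so f ≈ 13 / 0.30247 ≈ 42.9792 mm.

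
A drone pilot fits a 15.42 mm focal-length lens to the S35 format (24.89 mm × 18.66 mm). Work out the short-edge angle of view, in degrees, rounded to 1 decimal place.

62.4°

Angle of view α = 2·arctan(h/2f) with h = 18.66 mm and f = 15.42 mm.
h/2f = 0.60506; arctan(0.60506) ≈ 31.1764°, so α ≈ 62.3528°.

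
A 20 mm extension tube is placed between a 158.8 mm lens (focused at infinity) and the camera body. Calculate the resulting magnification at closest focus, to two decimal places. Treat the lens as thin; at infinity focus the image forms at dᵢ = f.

0.13×

The tube moves the image plane from f to f + e, so dᵢ = 158.8 + 20 = 178.8 mm. Focus is achieved when 1/f = 1/dₒ + 1/dᵢ, giving dₒ = 1/(1/f − 1/(f+e)).
Magnification m = dᵢ/dₒ = (f+e)·(1/f − 1/(f+e)) = e/f = 20/158.8 ≈ 0.1259.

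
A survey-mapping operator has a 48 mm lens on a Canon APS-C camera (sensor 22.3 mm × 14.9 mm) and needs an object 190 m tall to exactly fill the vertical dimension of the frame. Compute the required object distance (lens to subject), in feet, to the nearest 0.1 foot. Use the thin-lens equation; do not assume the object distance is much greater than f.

2008.3 ft

W: 190 m = 190000 mm.
Magnification m = h/W = dᵢ/dₒ; combined with 1/f = 1/dₒ + 1/dᵢ this gives dₒ = f·(1 + W/h).
dₒ = 48 mm × (1 + 190000/14.9) = 48 × 12752.6779 ≈ 612128.537 mm = 612128.537/304.8 ft = 2008.3 ft.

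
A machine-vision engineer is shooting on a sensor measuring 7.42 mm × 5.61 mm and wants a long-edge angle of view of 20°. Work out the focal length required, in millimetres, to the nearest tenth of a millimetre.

21.0 mm

From α = 2·arctan(w/2f) we get f = w / (2·tan(α/2)).
With w = 7.42 mm and α/2 = 10°, tan(α/2) ≈ 0.17633, so f ≈ 7.42 / 0.35265 ≈ 21.0405 mm.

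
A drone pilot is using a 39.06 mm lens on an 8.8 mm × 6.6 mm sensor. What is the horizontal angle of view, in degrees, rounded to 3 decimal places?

Angle of view α = 2·arctan(w/2f) with w = 8.8 mm and f = 39.06 mm.
w/2f = 0.11265; arctan(0.11265) ≈ 6.4271°, so α ≈ 12.8542°.

12.854°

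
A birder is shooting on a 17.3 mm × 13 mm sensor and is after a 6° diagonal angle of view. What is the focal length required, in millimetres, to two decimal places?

Sensor diagonal = √(17.3² + 13²) = √468.2900 ≈ 21.6400 mm.
From α = 2·arctan(d/2f) we get f = d / (2·tan(α/2)).
With d = 21.6400 mm and α/2 = 3°, tan(α/2) ≈ 0.05241, so f ≈ 21.6400 / 0.10482 ≈ 206.4580 mm.

206.46 mm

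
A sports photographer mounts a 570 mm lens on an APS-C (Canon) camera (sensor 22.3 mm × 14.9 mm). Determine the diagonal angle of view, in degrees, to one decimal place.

Sensor diagonal = √(22.3² + 14.9²) = √719.3000 ≈ 26.8198 mm.
Angle of view α = 2·arctan(d/2f) with d = 26.8198 mm and f = 570 mm.
d/2f = 0.02353; arctan(0.02353) ≈ 1.3477°, so α ≈ 2.6954°.

2.7°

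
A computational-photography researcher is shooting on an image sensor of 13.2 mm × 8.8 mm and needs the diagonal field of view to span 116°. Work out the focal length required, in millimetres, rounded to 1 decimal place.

Sensor diagonal = √(13.2² + 8.8²) = √251.6800 ≈ 15.8644 mm.
From α = 2·arctan(d/2f) we get f = d / (2·tan(α/2)).
With d = 15.8644 mm and α/2 = 58°, tan(α/2) ≈ 1.60033, so f ≈ 15.8644 / 3.20067 ≈ 4.9566 mm.

5.0 mm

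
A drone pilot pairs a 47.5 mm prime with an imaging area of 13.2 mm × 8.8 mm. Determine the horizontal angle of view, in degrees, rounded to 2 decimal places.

Angle of view α = 2·arctan(w/2f) with w = 13.2 mm and f = 47.5 mm.
w/2f = 0.13895; arctan(0.13895) ≈ 7.9104°, so α ≈ 15.8209°.

15.82°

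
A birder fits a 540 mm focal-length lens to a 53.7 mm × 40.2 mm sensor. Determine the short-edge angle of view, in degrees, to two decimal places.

4.26°

Angle of view α = 2·arctan(h/2f) with h = 40.2 mm and f = 540 mm.
h/2f = 0.03722; arctan(0.03722) ≈ 2.1317°, so α ≈ 4.2634°.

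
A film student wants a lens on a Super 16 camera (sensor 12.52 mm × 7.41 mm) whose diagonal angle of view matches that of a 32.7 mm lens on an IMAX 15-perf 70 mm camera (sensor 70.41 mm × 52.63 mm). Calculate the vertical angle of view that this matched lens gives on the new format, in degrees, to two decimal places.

68.79°

Sensor diagonal = √(70.41² + 52.63²) = √7727.4850 ≈ 87.9061 mm.
Sensor diagonal = √(12.52² + 7.41²) = √211.6585 ≈ 14.5485 mm.
Equal diagonal AOV ⇒ f₂ = f₁ · 14.5485/87.9061 = 32.7 × 0.16550 ≈ 5.4119 mm.
Vertical AOV on the new format = 2·arctan(7.41 / (2 × 5.4119)) = 2·arctan(0.68461) ≈ 68.7917°.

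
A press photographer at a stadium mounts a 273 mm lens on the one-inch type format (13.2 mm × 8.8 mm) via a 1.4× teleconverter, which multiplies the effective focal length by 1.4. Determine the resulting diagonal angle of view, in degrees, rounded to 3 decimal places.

2.378°

Effective focal length f = 273 × 1.4 = 382.2 mm.
Sensor diagonal = √(13.2² + 8.8²) = √251.6800 ≈ 15.8644 mm.
α = 2·arctan(15.864 / (2 × 382.2)) = 2·arctan(0.02075) ≈ 2.3779°.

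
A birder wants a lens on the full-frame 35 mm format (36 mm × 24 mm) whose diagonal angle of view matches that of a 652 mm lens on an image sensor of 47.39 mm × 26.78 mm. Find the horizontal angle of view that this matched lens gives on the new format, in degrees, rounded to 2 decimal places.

Sensor diagonal = √(47.39² + 26.78²) = √2962.9805 ≈ 54.4333 mm.
Sensor diagonal = √(36² + 24²) = √1872.0000 ≈ 43.2666 mm.
Equal diagonal AOV ⇒ f₂ = f₁ · 43.2666/54.4333 = 652 × 0.79486 ≈ 518.2462 mm.
Horizontal AOV on the new format = 2·arctan(36 / (2 × 518.2462)) = 2·arctan(0.03473) ≈ 3.9785°.

3.98°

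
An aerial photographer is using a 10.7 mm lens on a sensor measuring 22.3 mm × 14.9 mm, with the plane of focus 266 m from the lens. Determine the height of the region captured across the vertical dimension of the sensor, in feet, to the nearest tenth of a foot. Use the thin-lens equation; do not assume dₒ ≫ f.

dₒ: 266 m = 266000 mm.
Similar triangles through the lens centre give W/dₒ = h/dᵢ; with 1/f = 1/dₒ + 1/dᵢ this gives W = h·(dₒ − f)/f.
W = 14.9 mm × (266000 − 10.7) / 10.7 = 14.9 × 24858.8131 ≈ 370396.315 mm = 370396.315/304.8 ft = 1215.21 ft.

1215.2 ft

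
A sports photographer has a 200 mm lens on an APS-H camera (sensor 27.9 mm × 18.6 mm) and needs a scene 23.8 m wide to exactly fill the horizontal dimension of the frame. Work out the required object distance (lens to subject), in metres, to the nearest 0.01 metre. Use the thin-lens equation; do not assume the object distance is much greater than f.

W: 23.8 m = 23800 mm.
Magnification m = w/W = dᵢ/dₒ; combined with 1/f = 1/dₒ + 1/dᵢ this gives dₒ = f·(1 + W/w).
dₒ = 200 mm × (1 + 23800/27.9) = 200 × 854.0466 ≈ 170809.319 mm = 170.809 m.

170.81 m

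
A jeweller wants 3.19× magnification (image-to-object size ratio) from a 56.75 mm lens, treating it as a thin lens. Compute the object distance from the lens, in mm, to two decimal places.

74.54 mm

With m = dᵢ/dₒ and 1/f = 1/dₒ + 1/dᵢ, substituting dᵢ = m·dₒ gives 1/f = (1 + 1/m)/dₒ, hence dₒ = f·(1 + 1/m).
dₒ = 56.75 × (1 + 1/3.19) = 56.75 × 1.31348 ≈ 74.540 mm.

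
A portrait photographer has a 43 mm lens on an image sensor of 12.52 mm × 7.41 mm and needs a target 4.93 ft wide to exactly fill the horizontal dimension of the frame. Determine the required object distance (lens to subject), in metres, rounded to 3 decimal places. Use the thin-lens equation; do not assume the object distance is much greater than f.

W: 4.93 ft × 304.8 mm/ft = 1502.66 mm.
Magnification m = w/W = dᵢ/dₒ; combined with 1/f = 1/dₒ + 1/dᵢ this gives dₒ = f·(1 + W/w).
dₒ = 43 mm × (1 + 1502.66/12.52) = 43 × 121.0211 ≈ 5203.907 mm = 5.20391 m.

5.204 m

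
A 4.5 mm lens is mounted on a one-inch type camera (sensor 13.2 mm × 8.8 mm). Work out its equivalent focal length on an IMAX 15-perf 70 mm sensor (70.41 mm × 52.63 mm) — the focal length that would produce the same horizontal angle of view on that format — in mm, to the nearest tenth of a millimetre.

24.0 mm

Equal angle of view means equal width/f ratio, so f₂ = f₁ · (width₂/width₁) = 4.5 × 70.41/13.2.
f₂ = 4.5 × 5.33409 ≈ 24.003 mm.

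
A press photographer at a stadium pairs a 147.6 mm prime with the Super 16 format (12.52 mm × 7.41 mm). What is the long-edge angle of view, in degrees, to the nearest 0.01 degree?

Angle of view α = 2·arctan(w/2f) with w = 12.52 mm and f = 147.6 mm.
w/2f = 0.04241; arctan(0.04241) ≈ 2.4286°, so α ≈ 4.8571°.

4.86°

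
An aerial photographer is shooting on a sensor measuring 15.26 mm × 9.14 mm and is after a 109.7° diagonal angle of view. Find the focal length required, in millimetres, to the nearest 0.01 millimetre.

6.26 mm

Sensor diagonal = √(15.26² + 9.14²) = √316.4072 ≈ 17.7878 mm.
From α = 2·arctan(d/2f) we get f = d / (2·tan(α/2)).
With d = 17.7878 mm and α/2 = 54.85°, tan(α/2) ≈ 1.42022, so f ≈ 17.7878 / 2.84044 ≈ 6.2624 mm.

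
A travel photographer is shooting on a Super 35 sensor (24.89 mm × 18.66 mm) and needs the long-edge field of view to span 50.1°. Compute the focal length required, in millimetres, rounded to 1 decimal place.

26.6 mm

From α = 2·arctan(w/2f) we get f = w / (2·tan(α/2)).
With w = 24.89 mm and α/2 = 25.05°, tan(α/2) ≈ 0.46737, so f ≈ 24.89 / 0.93474 ≈ 26.6277 mm.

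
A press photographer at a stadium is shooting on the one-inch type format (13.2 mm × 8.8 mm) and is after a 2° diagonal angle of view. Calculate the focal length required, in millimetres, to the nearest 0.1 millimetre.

Sensor diagonal = √(13.2² + 8.8²) = √251.6800 ≈ 15.8644 mm.
From α = 2·arctan(d/2f) we get f = d / (2·tan(α/2)).
With d = 15.8644 mm and α/2 = 1°, tan(α/2) ≈ 0.01746, so f ≈ 15.8644 / 0.03491 ≈ 454.4362 mm.

454.4 mm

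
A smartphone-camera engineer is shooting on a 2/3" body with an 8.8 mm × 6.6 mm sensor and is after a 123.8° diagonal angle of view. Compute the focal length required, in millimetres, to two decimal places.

2.94 mm

Sensor diagonal = √(8.8² + 6.6²) = √121.0000 ≈ 11.0000 mm.
From α = 2·arctan(d/2f) we get f = d / (2·tan(α/2)).
With d = 11.0000 mm and α/2 = 61.9°, tan(α/2) ≈ 1.87283, so f ≈ 11.0000 / 3.74567 ≈ 2.9367 mm.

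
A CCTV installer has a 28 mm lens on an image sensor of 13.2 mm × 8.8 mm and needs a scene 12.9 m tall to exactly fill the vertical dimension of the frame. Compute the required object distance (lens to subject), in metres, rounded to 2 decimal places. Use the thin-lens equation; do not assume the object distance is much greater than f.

W: 12.9 m = 12900 mm.
Magnification m = h/W = dᵢ/dₒ; combined with 1/f = 1/dₒ + 1/dᵢ this gives dₒ = f·(1 + W/h).
dₒ = 28 mm × (1 + 12900/8.8) = 28 × 1466.9091 ≈ 41073.455 mm = 41.0735 m.

41.07 m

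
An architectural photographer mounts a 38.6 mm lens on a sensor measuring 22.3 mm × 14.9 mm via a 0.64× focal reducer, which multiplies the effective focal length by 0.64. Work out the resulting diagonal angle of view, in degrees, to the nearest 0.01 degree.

56.99°

Effective focal length f = 38.6 × 0.64 = 24.704 mm.
Sensor diagonal = √(22.3² + 14.9²) = √719.3000 ≈ 26.8198 mm.
α = 2·arctan(26.820 / (2 × 24.704)) = 2·arctan(0.54282) ≈ 56.9882°.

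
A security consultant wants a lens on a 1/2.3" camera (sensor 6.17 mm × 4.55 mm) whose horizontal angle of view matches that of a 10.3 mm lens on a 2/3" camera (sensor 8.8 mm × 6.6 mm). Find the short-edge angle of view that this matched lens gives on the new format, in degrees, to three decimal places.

Equal horizontal AOV ⇒ f₂ = f₁ · 6.17/8.8 = 10.3 × 0.70114 ≈ 7.2217 mm.
Short-edge AOV on the new format = 2·arctan(4.55 / (2 × 7.2217)) = 2·arctan(0.31502) ≈ 34.9712°.

34.971°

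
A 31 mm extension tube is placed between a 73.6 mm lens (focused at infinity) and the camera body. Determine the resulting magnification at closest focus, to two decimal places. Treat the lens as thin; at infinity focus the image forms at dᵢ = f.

The tube moves the image plane from f to f + e, so dᵢ = 73.6 + 31 = 104.6 mm. Focus is achieved when 1/f = 1/dₒ + 1/dᵢ, giving dₒ = 1/(1/f − 1/(f+e)).
Magnification m = dᵢ/dₒ = (f+e)·(1/f − 1/(f+e)) = e/f = 31/73.6 ≈ 0.4212.

0.42×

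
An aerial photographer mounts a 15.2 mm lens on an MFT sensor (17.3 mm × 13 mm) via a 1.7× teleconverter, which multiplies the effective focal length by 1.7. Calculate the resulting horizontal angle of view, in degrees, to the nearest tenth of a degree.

Effective focal length f = 15.2 × 1.7 = 25.84 mm.
α = 2·arctan(17.3 / (2 × 25.84)) = 2·arctan(0.33475) ≈ 37.0162°.

37.0°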